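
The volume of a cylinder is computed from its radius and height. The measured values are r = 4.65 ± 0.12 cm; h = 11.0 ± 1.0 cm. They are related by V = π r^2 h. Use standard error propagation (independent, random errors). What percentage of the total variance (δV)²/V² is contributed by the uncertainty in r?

(δV/V)² = (2·δr/r)² + (1·δh/h)²
  r term: (2×0.0258)² = 0.00266
  h term: (1×0.0909)² = 0.00826
Total = 0.0109. Share from r = 0.00266/0.0109 = 0.244.

24.4%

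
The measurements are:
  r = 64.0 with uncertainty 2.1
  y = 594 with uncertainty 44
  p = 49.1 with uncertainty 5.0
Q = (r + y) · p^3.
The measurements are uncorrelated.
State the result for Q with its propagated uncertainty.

(7.79 ± 2.44) × 10^7

Let u = r + y = 658. δu = √(δr² + δy²) = √(4.41 + 1940) = 44.1, so δu/u = 0.0669.
Q is then a monomial in u, p:
δQ/Q = √((δu/u)² + (3·δp/p)²) = √(0.00448 + 0.0933) = 0.313
Q = 7.79e+07, so δQ = 0.313 × 7.79e+07 = 2.44e+07.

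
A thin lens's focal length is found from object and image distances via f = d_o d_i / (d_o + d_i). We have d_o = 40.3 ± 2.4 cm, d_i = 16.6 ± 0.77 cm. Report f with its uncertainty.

11.8 ± 0.437 cm

∂f/∂d_o = (d_i/(d_o+d_i))² = 0.0851;  ∂f/∂d_i = (d_o/(d_o+d_i))² = 0.502
δf = √((∂f/∂d_o · δd_o)² + (∂f/∂d_i · δd_i)²) = √(0.0417 + 0.149) = 0.437 cm
f = 11.8 cm.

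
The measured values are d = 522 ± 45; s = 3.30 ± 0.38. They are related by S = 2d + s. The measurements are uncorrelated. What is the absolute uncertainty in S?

90.0

Each term contributes (cᵢ δxᵢ)² to (δS)²:
  (2·δd)² = 8100;  (δs)² = 0.144
δS = √(8100) = 90.0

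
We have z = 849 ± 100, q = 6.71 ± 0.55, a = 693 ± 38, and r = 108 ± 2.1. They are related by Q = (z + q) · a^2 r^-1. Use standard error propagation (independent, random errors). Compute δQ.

6.14e+05

Let u = z + q = 856. δu = √(δz² + δq²) = √(10000 + 0.303) = 100, so δu/u = 0.117.
Q is then a monomial in u, a, r:
δQ/Q = √((δu/u)² + (2·δa/a)² + (-1·δr/r)²) = √(0.0137 + 0.0120 + 0.000378) = 0.161
Q = 3.81e+06, so δQ = 0.161 × 3.81e+06 = 6.14e+05.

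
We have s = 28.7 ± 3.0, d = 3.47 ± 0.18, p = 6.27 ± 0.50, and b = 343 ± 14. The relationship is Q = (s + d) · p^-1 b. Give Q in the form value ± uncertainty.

Let u = s + d = 32.2. δu = √(δs² + δd²) = √(9.00 + 0.0324) = 3.01, so δu/u = 0.0934.
Q is then a monomial in u, p, b:
δQ/Q = √((δu/u)² + (-1·δp/p)² + (1·δb/b)²) = √(0.00873 + 0.00636 + 0.00167) = 0.129
Q = 1760, so δQ = 0.129 × 1760 = 228.

1760 ± 228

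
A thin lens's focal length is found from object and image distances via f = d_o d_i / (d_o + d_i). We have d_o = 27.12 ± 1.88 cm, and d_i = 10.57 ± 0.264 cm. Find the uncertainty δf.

∂f/∂d_o = (d_i/(d_o+d_i))² = 0.0786;  ∂f/∂d_i = (d_o/(d_o+d_i))² = 0.518
δf = √((∂f/∂d_o · δd_o)² + (∂f/∂d_i · δd_i)²) = √(0.0219 + 0.0187) = 0.201 cm

0.201 cm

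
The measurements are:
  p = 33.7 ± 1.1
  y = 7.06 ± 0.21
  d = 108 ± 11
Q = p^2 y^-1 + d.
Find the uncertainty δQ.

15.9

Let w = p^2·y^-1 = 161. δw/w = √((2·δp/p)² + (-1·δy/y)²) = √(0.00426 + 0.000885) = 0.0717, so δw = 11.5.
Q = w + d: δQ = √(δw² + δd²) = √(133 + 121) = 15.9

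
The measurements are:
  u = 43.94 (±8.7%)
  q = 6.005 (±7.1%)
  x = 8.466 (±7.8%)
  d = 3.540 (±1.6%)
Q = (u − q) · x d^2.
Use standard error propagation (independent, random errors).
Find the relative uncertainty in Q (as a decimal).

Let w = u − q = 37.93. δw = √(δu² + δq²) = √(14.6 + 0.182) = 3.85, so δw/w = 0.101.
Q is then a monomial in w, x, d:
δQ/Q = √((δw/w)² + (1·δx/x)² + (2·δd/d)²) = √(0.0103 + 0.00608 + 0.00102) = 0.132

0.132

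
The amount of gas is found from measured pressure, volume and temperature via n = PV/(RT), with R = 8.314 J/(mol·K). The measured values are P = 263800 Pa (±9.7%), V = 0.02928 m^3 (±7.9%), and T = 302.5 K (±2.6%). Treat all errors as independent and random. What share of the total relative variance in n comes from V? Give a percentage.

(δn/n)² = (1·δP/P)² + (1·δV/V)² + (-1·δT/T)²
  P term: (1×0.0970)² = 0.00941
  V term: (1×0.0790)² = 0.00624
  T term: (-1×0.0260)² = 0.000676
Total = 0.0163. Share from V = 0.00624/0.0163 = 0.382.

38.2%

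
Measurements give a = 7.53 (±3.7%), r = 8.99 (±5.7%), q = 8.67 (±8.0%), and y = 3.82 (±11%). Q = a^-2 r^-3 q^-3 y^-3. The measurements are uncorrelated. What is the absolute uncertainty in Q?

3e-10

Each factor contributes (exponent × relative error)² to (δQ/Q)²:
  (-2·δa/a)² = (-2×0.0370)² = 0.00548;  (-3·δr/r)² = (-3×0.0570)² = 0.0292;  (-3·δq/q)² = (-3×0.0800)² = 0.0576;  (-3·δy/y)² = (-3×0.110)² = 0.109
δQ/Q = √(0.201) = 0.449
Q = 6.68e-10, so δQ = 0.449 × 6.68e-10 = 3e-10.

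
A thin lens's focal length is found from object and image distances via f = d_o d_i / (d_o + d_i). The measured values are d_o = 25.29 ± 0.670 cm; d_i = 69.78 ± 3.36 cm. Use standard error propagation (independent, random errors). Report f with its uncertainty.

18.56 ± 0.432 cm

∂f/∂d_o = (d_i/(d_o+d_i))² = 0.539;  ∂f/∂d_i = (d_o/(d_o+d_i))² = 0.0708
δf = √((∂f/∂d_o · δd_o)² + (∂f/∂d_i · δd_i)²) = √(0.130 + 0.0565) = 0.432 cm
f = 18.56 cm.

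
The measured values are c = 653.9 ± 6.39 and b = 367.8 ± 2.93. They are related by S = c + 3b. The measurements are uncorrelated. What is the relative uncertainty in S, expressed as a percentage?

0.618%

Absolute uncertainties add in quadrature for a linear combination:
  (δc)² = 40.8;  (3·δb)² = 77.3
δS = √(118) = 10.9
S = 1757, so δS/S = 10.9/1757 = 0.00618.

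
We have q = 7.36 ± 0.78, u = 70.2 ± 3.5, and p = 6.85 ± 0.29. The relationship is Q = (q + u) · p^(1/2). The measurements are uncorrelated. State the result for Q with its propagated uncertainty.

203 ± 10.3

Let w = q + u = 77.6. δw = √(δq² + δu²) = √(0.608 + 12.2) = 3.59, so δw/w = 0.0462.
Q is then a monomial in w, p:
δQ/Q = √((δw/w)² + (½·δp/p)²) = √(0.00214 + 0.000448) = 0.0508
Q = 203, so δQ = 0.0508 × 203 = 10.3.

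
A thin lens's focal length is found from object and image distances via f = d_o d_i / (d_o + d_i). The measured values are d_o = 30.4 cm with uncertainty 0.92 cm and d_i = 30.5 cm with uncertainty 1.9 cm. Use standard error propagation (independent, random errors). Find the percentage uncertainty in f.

∂f/∂d_o = (d_i/(d_o+d_i))² = 0.251;  ∂f/∂d_i = (d_o/(d_o+d_i))² = 0.249
δf = √((∂f/∂d_o · δd_o)² + (∂f/∂d_i · δd_i)²) = √(0.0532 + 0.224) = 0.527 cm
f = 15.2 cm, so δf/f = 0.527/15.2 = 0.0346.

3.46%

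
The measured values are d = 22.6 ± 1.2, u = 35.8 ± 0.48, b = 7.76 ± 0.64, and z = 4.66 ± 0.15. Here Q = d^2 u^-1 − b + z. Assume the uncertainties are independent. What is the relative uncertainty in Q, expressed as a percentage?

Let p = d^2·u^-1 = 14.3. δp/p = √((2·δd/d)² + (-1·δu/u)²) = √(0.0113 + 0.000180) = 0.107, so δp = 1.53.
Q = p − b + z: δQ = √(δp² + δb² + δz²) = √(2.33 + 0.410 + 0.0225) = 1.66
Q = 11.2, so δQ/Q = 1.66/11.2 = 0.149.

14.9%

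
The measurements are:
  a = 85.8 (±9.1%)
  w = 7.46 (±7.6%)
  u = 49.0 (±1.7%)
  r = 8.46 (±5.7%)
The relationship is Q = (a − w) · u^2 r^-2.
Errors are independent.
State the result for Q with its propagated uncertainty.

2630 ± 408

Let h = a − w = 78.3. δh = √(δa² + δw²) = √(61.0 + 0.321) = 7.83, so δh/h = 0.0999.
Q is then a monomial in h, u, r:
δQ/Q = √((δh/h)² + (2·δu/u)² + (-2·δr/r)²) = √(0.00999 + 0.00116 + 0.0130) = 0.155
Q = 2630, so δQ = 0.155 × 2630 = 408.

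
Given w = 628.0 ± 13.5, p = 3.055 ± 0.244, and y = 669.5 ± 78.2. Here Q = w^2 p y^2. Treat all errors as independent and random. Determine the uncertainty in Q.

Relative error in a monomial: (δQ/Q)² = Σ (nᵢ · δxᵢ/xᵢ)².
  (2·δw/w)² = (2×0.0215)² = 0.00185;  (1·δp/p)² = (1×0.0799)² = 0.00638;  (2·δy/y)² = (2×0.117)² = 0.0546
δQ/Q = √(0.0628) = 0.251
Q = 5.4e+11, so δQ = 0.251 × 5.4e+11 = 1.35e+11.

1.35e+11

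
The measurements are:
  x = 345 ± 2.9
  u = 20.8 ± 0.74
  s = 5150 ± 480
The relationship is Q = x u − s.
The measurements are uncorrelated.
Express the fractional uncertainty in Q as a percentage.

27.0%

Let p = x·u = 7180. δp/p = √((1·δx/x)² + (1·δu/u)²) = √(7.07e-05 + 0.00127) = 0.0366, so δp = 262.
Q = p − s: δQ = √(δp² + δs²) = √(68800 + 2.3e+05) = 547
Q = 2030, so δQ/Q = 547/2030 = 0.270.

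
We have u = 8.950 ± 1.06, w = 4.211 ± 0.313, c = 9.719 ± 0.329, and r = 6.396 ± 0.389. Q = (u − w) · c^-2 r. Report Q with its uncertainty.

0.3209 ± 0.0803

Let h = u − w = 4.739. δh = √(δu² + δw²) = √(1.12 + 0.0980) = 1.11, so δh/h = 0.233.
Q is then a monomial in h, c, r:
δQ/Q = √((δh/h)² + (-2·δc/c)² + (1·δr/r)²) = √(0.0544 + 0.00458 + 0.00370) = 0.250
Q = 0.3209, so δQ = 0.250 × 0.3209 = 0.0803.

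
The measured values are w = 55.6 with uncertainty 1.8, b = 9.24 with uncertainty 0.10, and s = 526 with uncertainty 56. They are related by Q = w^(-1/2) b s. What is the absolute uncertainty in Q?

70.5

Since Q is a product/quotient, work with relative uncertainties:
  (−½·δw/w)² = (-0.5×0.0324)² = 0.000262;  (1·δb/b)² = (1×0.0108)² = 0.000117;  (1·δs/s)² = (1×0.106)² = 0.0113
δQ/Q = √(0.0117) = 0.108
Q = 652, so δQ = 0.108 × 652 = 70.5.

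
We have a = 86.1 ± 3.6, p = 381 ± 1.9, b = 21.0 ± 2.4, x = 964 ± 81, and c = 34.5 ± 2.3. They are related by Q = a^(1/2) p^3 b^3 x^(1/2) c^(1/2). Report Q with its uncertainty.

Products/powers → add relative errors in quadrature, weighted by exponent:
  (½·δa/a)² = (0.5×0.0418)² = 0.000437;  (3·δp/p)² = (3×0.00499)² = 0.000224;  (3·δb/b)² = (3×0.114)² = 0.118;  (½·δx/x)² = (0.5×0.0840)² = 0.00177;  (½·δc/c)² = (0.5×0.0667)² = 0.00111
δQ/Q = √(0.121) = 0.348
Q = 8.67e+14, so δQ = 0.348 × 8.67e+14 = 3.02e+14.

(8.67 ± 3.02) × 10^14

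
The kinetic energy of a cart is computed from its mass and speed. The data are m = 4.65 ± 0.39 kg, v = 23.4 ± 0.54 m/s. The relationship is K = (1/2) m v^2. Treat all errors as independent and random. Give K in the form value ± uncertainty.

1270 ± 122 J

Products/powers → add relative errors in quadrature, weighted by exponent:
  (1·δm/m)² = (1×0.0839)² = 0.00703;  (2·δv/v)² = (2×0.0231)² = 0.00213
δK/K = √(0.00916) = 0.0957
K = 1270 J, so δK = 0.0957 × 1270 = 122 J.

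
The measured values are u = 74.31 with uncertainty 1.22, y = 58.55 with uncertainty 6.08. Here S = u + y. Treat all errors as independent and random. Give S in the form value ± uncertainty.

Each term contributes (cᵢ δxᵢ)² to (δS)²:
  (δu)² = 1.49;  (δy)² = 37.0
δS = √(38.5) = 6.20
S = 132.9.

132.9 ± 6.20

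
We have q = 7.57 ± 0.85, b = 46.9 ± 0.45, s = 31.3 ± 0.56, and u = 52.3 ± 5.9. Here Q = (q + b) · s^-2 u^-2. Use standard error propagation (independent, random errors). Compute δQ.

4.66e-06

Let w = q + b = 54.5. δw = √(δq² + δb²) = √(0.722 + 0.203) = 0.962, so δw/w = 0.0177.
Q is then a monomial in w, s, u:
δQ/Q = √((δw/w)² + (-2·δs/s)² + (-2·δu/u)²) = √(0.000312 + 0.00128 + 0.0509) = 0.229
Q = 2.03e-05, so δQ = 0.229 × 2.03e-05 = 4.66e-06.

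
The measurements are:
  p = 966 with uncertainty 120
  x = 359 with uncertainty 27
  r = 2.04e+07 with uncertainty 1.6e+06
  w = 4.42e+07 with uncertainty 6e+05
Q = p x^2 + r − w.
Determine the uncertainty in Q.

2.43e+07

Let h = p·x^2 = 1.24e+08. δh/h = √((1·δp/p)² + (2·δx/x)²) = √(0.0154 + 0.0226) = 0.195, so δh = 2.43e+07.
Q = h + r − w: δQ = √(δh² + δr² + δw²) = √(5.9e+14 + 2.56e+12 + 3.6e+11) = 2.43e+07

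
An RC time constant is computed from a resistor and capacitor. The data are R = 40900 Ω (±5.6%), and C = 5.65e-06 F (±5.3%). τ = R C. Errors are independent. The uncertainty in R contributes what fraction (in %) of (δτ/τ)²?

52.8%

(δτ/τ)² = (1·δR/R)² + (1·δC/C)²
  R term: (1×0.0560)² = 0.00314
  C term: (1×0.0530)² = 0.00281
Total = 0.00594. Share from R = 0.00314/0.00594 = 0.528.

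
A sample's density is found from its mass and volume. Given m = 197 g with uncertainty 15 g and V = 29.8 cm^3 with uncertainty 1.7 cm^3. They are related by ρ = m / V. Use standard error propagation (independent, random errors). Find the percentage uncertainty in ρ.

Relative error in a monomial: (δρ/ρ)² = Σ (nᵢ · δxᵢ/xᵢ)².
  (1·δm/m)² = (1×0.0761)² = 0.00580;  (-1·δV/V)² = (-1×0.0570)² = 0.00325
δρ/ρ = √(0.00905) = 0.0951

9.51%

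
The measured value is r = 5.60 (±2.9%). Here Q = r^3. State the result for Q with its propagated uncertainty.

176 ± 15.3

Q ∝ r^3, so δQ/Q = |3| · δr/r = 3 × 0.0290 = 0.0870.
Q = 176, so δQ = 0.0870 × 176 = 15.3.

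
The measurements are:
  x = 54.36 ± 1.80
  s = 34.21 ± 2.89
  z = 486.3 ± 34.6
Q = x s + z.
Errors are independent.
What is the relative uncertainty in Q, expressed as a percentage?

7.34%

Let p = x·s = 1860. δp/p = √((1·δx/x)² + (1·δs/s)²) = √(0.00110 + 0.00714) = 0.0907, so δp = 169.
Q = p + z: δQ = √(δp² + δz²) = √(28500 + 1200) = 172
Q = 2346, so δQ/Q = 172/2346 = 0.0734.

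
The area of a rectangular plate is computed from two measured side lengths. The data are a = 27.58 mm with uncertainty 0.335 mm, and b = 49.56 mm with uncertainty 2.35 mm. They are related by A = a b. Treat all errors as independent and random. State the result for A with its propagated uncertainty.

A is a product of powers, so relative uncertainties combine in quadrature:
  (1·δa/a)² = (1×0.0121)² = 0.000148;  (1·δb/b)² = (1×0.0474)² = 0.00225
δA/A = √(0.00240) = 0.0489
A = 1367 mm^2, so δA = 0.0489 × 1367 = 66.9 mm^2.

1367 ± 66.9 mm^2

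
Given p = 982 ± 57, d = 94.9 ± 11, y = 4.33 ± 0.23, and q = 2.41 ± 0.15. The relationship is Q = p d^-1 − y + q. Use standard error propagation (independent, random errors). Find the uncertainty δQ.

Let w = p·d^-1 = 10.3. δw/w = √((1·δp/p)² + (-1·δd/d)²) = √(0.00337 + 0.0134) = 0.130, so δw = 1.34.
Q = w − y + q: δQ = √(δw² + δy² + δq²) = √(1.80 + 0.0529 + 0.0225) = 1.37

1.37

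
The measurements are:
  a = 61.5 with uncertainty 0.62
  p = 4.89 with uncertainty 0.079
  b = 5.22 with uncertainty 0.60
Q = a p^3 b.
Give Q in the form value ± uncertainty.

Relative error in a monomial: (δQ/Q)² = Σ (nᵢ · δxᵢ/xᵢ)².
  (1·δa/a)² = (1×0.0101)² = 0.000102;  (3·δp/p)² = (3×0.0162)² = 0.00235;  (1·δb/b)² = (1×0.115)² = 0.0132
δQ/Q = √(0.0157) = 0.125
Q = 37500, so δQ = 0.125 × 37500 = 4700.

37500 ± 4700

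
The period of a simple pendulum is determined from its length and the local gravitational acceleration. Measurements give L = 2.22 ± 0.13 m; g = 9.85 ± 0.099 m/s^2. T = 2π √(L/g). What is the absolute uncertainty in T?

Since T is a product/quotient, work with relative uncertainties:
  (½·δL/L)² = (0.5×0.0586)² = 0.000857;  (−½·δg/g)² = (-0.5×0.0101)² = 2.53e-05
δT/T = √(0.000883) = 0.0297
T = 2.98 s, so δT = 0.0297 × 2.98 = 0.0886 s.

0.0886 s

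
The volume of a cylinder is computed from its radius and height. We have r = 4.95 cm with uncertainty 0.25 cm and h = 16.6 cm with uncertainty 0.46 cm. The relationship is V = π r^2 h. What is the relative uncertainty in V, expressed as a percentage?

10.5%

Each factor contributes (exponent × relative error)² to (δV/V)²:
  (2·δr/r)² = (2×0.0505)² = 0.0102;  (1·δh/h)² = (1×0.0277)² = 0.000768
δV/V = √(0.0110) = 0.105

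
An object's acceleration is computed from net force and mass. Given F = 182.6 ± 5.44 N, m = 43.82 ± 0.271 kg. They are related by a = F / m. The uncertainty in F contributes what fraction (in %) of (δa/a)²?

(δa/a)² = (1·δF/F)² + (-1·δm/m)²
  F term: (1×0.0298)² = 0.000888
  m term: (-1×0.00618)² = 3.82e-05
Total = 0.000926. Share from F = 0.000888/0.000926 = 0.959.

95.9%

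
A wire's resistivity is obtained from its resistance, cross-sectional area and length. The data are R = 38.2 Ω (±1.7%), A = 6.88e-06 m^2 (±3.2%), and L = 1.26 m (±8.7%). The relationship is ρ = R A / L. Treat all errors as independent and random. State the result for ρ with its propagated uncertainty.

(2.09 ± 0.197) × 10^-4 Ω·m

Each factor contributes (exponent × relative error)² to (δρ/ρ)²:
  (1·δR/R)² = (1×0.0170)² = 0.000289;  (1·δA/A)² = (1×0.0320)² = 0.00102;  (-1·δL/L)² = (-1×0.0870)² = 0.00757
δρ/ρ = √(0.00888) = 0.0942
ρ = 0.000209 Ω·m, so δρ = 0.0942 × 0.000209 = 1.97e-05 Ω·m.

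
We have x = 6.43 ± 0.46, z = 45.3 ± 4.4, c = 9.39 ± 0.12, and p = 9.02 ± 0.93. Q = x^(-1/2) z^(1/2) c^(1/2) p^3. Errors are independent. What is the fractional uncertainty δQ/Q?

Products/powers → add relative errors in quadrature, weighted by exponent:
  (−½·δx/x)² = (-0.5×0.0715)² = 0.00128;  (½·δz/z)² = (0.5×0.0971)² = 0.00236;  (½·δc/c)² = (0.5×0.0128)² = 4.08e-05;  (3·δp/p)² = (3×0.103)² = 0.0957
δQ/Q = √(0.0994) = 0.315

0.315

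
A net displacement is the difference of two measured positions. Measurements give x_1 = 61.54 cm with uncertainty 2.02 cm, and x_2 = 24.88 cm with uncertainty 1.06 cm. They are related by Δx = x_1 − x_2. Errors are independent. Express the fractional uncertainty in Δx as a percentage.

6.22%

Δx is a linear combination, so absolute uncertainties add in quadrature:
  (δx_1)² = 4.08;  (δx_2)² = 1.12
δΔx = √(5.20) = 2.28 cm
Δx = 36.66 cm, so δΔx/Δx = 2.28/36.66 = 0.0622.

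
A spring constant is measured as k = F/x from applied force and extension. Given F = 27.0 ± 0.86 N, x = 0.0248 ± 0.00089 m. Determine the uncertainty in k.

52.2 N/m

For a monomial k ∝ F, x^-1, fractional errors add in quadrature:
  (1·δF/F)² = (1×0.0319)² = 0.00101;  (-1·δx/x)² = (-1×0.0359)² = 0.00129
δk/k = √(0.00230) = 0.0480
k = 1090 N/m, so δk = 0.0480 × 1090 = 52.2 N/m.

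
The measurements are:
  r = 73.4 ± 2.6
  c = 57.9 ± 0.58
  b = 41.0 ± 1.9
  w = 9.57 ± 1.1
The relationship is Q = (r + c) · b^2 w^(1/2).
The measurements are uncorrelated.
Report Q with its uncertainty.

(6.83 ± 0.757) × 10^5

Let u = r + c = 131. δu = √(δr² + δc²) = √(6.76 + 0.336) = 2.66, so δu/u = 0.0203.
Q is then a monomial in u, b, w:
δQ/Q = √((δu/u)² + (2·δb/b)² + (½·δw/w)²) = √(0.000412 + 0.00859 + 0.00330) = 0.111
Q = 6.83e+05, so δQ = 0.111 × 6.83e+05 = 75700.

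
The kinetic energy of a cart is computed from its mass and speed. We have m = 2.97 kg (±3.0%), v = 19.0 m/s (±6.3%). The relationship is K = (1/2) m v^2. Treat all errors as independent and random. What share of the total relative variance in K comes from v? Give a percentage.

(δK/K)² = (1·δm/m)² + (2·δv/v)²
  m term: (1×0.0300)² = 0.000900
  v term: (2×0.0630)² = 0.0159
Total = 0.0168. Share from v = 0.0159/0.0168 = 0.946.

94.6%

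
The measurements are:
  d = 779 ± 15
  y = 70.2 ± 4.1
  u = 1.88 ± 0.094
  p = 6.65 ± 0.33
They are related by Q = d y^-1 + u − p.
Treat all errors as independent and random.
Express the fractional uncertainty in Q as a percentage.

Let w = d·y^-1 = 11.1. δw/w = √((1·δd/d)² + (-1·δy/y)²) = √(0.000371 + 0.00341) = 0.0615, so δw = 0.682.
Q = w + u − p: δQ = √(δw² + δu² + δp²) = √(0.466 + 0.00884 + 0.109) = 0.764
Q = 6.33, so δQ/Q = 0.764/6.33 = 0.121.

12.1%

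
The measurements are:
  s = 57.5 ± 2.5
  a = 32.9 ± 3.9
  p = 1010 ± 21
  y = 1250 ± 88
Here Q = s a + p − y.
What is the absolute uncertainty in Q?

Let w = s·a = 1890. δw/w = √((1·δs/s)² + (1·δa/a)²) = √(0.00189 + 0.0141) = 0.126, so δw = 239.
Q = w + p − y: δQ = √(δw² + δp² + δy²) = √(57100 + 441 + 7740) = 255

255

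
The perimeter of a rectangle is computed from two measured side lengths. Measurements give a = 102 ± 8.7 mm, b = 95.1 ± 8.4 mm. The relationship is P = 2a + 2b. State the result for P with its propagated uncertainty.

394 ± 24.2 mm

Sums and differences: (δP)² = Σ (cᵢ δxᵢ)².
  (2·δa)² = 303;  (2·δb)² = 282
δP = √(585) = 24.2 mm
P = 394 mm.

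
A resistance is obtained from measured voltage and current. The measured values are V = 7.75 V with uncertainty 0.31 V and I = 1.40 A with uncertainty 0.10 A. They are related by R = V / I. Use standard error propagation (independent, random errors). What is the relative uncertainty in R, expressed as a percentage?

8.19%

Relative error in a monomial: (δR/R)² = Σ (nᵢ · δxᵢ/xᵢ)².
  (1·δV/V)² = (1×0.0400)² = 0.00160;  (-1·δI/I)² = (-1×0.0714)² = 0.00510
δR/R = √(0.00670) = 0.0819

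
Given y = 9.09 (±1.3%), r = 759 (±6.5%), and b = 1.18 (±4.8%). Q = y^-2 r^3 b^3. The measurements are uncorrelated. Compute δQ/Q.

Products/powers → add relative errors in quadrature, weighted by exponent:
  (-2·δy/y)² = (-2×0.0130)² = 0.000676;  (3·δr/r)² = (3×0.0650)² = 0.0380;  (3·δb/b)² = (3×0.0480)² = 0.0207
δQ/Q = √(0.0594) = 0.244

0.244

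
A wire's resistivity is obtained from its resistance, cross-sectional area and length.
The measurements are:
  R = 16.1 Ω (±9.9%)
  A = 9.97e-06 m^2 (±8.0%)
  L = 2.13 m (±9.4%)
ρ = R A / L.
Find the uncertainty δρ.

1.19e-05 Ω·m

Products/powers → add relative errors in quadrature, weighted by exponent:
  (1·δR/R)² = (1×0.0990)² = 0.00980;  (1·δA/A)² = (1×0.0800)² = 0.00640;  (-1·δL/L)² = (-1×0.0940)² = 0.00884
δρ/ρ = √(0.0250) = 0.158
ρ = 7.54e-05 Ω·m, so δρ = 0.158 × 7.54e-05 = 1.19e-05 Ω·m.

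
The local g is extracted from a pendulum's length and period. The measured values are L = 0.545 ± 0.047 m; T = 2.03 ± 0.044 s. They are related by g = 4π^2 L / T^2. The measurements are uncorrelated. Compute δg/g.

g is a product of powers, so relative uncertainties combine in quadrature:
  (1·δL/L)² = (1×0.0862)² = 0.00744;  (-2·δT/T)² = (-2×0.0217)² = 0.00188
δg/g = √(0.00932) = 0.0965

0.0965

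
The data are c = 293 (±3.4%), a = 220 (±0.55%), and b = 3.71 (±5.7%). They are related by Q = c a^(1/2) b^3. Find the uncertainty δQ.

38700

Products/powers → add relative errors in quadrature, weighted by exponent:
  (1·δc/c)² = (1×0.0340)² = 0.00116;  (½·δa/a)² = (0.5×0.00550)² = 7.56e-06;  (3·δb/b)² = (3×0.0570)² = 0.0292
δQ/Q = √(0.0304) = 0.174
Q = 2.22e+05, so δQ = 0.174 × 2.22e+05 = 38700.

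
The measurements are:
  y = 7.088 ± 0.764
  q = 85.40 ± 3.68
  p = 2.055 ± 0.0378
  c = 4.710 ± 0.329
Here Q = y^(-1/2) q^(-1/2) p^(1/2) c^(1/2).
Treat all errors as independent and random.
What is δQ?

Each factor contributes (exponent × relative error)² to (δQ/Q)²:
  (−½·δy/y)² = (-0.5×0.108)² = 0.00290;  (−½·δq/q)² = (-0.5×0.0431)² = 0.000464;  (½·δp/p)² = (0.5×0.0184)² = 8.46e-05;  (½·δc/c)² = (0.5×0.0699)² = 0.00122
δQ/Q = √(0.00467) = 0.0684
Q = 0.1265, so δQ = 0.0684 × 0.1265 = 0.00864.

0.00864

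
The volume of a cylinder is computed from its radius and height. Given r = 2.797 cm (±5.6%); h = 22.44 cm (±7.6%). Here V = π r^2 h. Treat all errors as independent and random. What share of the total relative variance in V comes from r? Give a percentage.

(δV/V)² = (2·δr/r)² + (1·δh/h)²
  r term: (2×0.0560)² = 0.0125
  h term: (1×0.0760)² = 0.00578
Total = 0.0183. Share from r = 0.0125/0.0183 = 0.685.

68.5%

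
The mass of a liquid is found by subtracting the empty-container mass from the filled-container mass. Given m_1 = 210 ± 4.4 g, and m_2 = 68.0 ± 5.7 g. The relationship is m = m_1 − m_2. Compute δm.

7.20 g

m is a linear combination, so absolute uncertainties add in quadrature:
  (δm_1)² = 19.4;  (δm_2)² = 32.5
δm = √(51.9) = 7.20 g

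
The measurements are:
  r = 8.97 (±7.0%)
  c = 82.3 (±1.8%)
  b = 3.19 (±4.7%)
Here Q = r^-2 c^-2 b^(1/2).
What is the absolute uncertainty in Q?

Relative error in a monomial: (δQ/Q)² = Σ (nᵢ · δxᵢ/xᵢ)².
  (-2·δr/r)² = (-2×0.0700)² = 0.0196;  (-2·δc/c)² = (-2×0.0180)² = 0.00130;  (½·δb/b)² = (0.5×0.0470)² = 0.000552
δQ/Q = √(0.0214) = 0.146
Q = 3.28e-06, so δQ = 0.146 × 3.28e-06 = 4.8e-07.

4.8e-07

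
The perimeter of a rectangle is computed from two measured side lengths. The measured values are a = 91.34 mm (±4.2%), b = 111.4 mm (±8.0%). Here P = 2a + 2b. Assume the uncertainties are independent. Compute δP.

Each term contributes (cᵢ δxᵢ)² to (δP)²:
  (2·δa)² = 58.9;  (2·δb)² = 318
δP = √(377) = 19.4 mm

19.4 mm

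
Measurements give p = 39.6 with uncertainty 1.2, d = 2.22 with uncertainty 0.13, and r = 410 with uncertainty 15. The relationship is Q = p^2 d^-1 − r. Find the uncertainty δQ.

Let w = p^2·d^-1 = 706. δw/w = √((2·δp/p)² + (-1·δd/d)²) = √(0.00367 + 0.00343) = 0.0843, so δw = 59.5.
Q = w − r: δQ = √(δw² + δr²) = √(3540 + 225) = 61.4

61.4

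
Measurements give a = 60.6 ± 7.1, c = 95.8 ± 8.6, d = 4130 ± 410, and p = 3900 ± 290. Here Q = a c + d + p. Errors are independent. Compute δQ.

Let w = a·c = 5810. δw/w = √((1·δa/a)² + (1·δc/c)²) = √(0.0137 + 0.00806) = 0.148, so δw = 857.
Q = w + d + p: δQ = √(δw² + δd² + δp²) = √(7.34e+05 + 1.68e+05 + 84100) = 993

993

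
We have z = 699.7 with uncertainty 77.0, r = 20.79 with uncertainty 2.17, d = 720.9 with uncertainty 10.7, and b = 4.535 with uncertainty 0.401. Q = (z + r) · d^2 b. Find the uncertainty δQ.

2.41e+08

Let u = z + r = 720.5. δu = √(δz² + δr²) = √(5930 + 4.71) = 77.0, so δu/u = 0.107.
Q is then a monomial in u, d, b:
δQ/Q = √((δu/u)² + (2·δd/d)² + (1·δb/b)²) = √(0.0114 + 0.000881 + 0.00782) = 0.142
Q = 1.698e+09, so δQ = 0.142 × 1.698e+09 = 2.41e+08.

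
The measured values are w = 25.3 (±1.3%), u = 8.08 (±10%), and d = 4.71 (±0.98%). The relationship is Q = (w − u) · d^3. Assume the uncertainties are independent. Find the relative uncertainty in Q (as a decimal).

0.0586

Let h = w − u = 17.2. δh = √(δw² + δu²) = √(0.108 + 0.653) = 0.872, so δh/h = 0.0507.
Q is then a monomial in h, d:
δQ/Q = √((δh/h)² + (3·δd/d)²) = √(0.00257 + 0.000864) = 0.0586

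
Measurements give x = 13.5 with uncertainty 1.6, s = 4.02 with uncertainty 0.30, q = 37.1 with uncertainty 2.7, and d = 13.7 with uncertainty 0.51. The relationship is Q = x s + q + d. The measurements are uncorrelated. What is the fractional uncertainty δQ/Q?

0.0769

Let p = x·s = 54.3. δp/p = √((1·δx/x)² + (1·δs/s)²) = √(0.0140 + 0.00557) = 0.140, so δp = 7.60.
Q = p + q + d: δQ = √(δp² + δq² + δd²) = √(57.8 + 7.29 + 0.260) = 8.08
Q = 105, so δQ/Q = 8.08/105 = 0.0769.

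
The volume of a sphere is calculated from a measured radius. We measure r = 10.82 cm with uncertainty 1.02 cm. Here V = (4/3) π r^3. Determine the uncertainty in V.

1500 cm^3

V ∝ r^3, so δV/V = |3| · δr/r = 3 × 0.0943 = 0.283.
V = 5306 cm^3, so δV = 0.283 × 5306 = 1500 cm^3.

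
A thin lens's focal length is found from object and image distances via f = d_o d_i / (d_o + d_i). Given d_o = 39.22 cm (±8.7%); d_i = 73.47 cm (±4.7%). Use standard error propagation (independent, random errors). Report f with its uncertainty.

∂f/∂d_o = (d_i/(d_o+d_i))² = 0.425;  ∂f/∂d_i = (d_o/(d_o+d_i))² = 0.121
δf = √((∂f/∂d_o · δd_o)² + (∂f/∂d_i · δd_i)²) = √(2.10 + 0.175) = 1.51 cm
f = 25.57 cm.

25.57 ± 1.51 cm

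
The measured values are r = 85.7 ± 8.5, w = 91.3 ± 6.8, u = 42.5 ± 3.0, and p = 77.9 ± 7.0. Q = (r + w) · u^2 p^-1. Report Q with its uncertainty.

Let h = r + w = 177. δh = √(δr² + δw²) = √(72.2 + 46.2) = 10.9, so δh/h = 0.0615.
Q is then a monomial in h, u, p:
δQ/Q = √((δh/h)² + (2·δu/u)² + (-1·δp/p)²) = √(0.00378 + 0.0199 + 0.00807) = 0.178
Q = 4100, so δQ = 0.178 × 4100 = 732.

4100 ± 732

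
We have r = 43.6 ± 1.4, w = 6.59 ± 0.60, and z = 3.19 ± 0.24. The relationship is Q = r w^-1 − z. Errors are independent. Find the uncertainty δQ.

0.682

Let p = r·w^-1 = 6.62. δp/p = √((1·δr/r)² + (-1·δw/w)²) = √(0.00103 + 0.00829) = 0.0965, so δp = 0.639.
Q = p − z: δQ = √(δp² + δz²) = √(0.408 + 0.0576) = 0.682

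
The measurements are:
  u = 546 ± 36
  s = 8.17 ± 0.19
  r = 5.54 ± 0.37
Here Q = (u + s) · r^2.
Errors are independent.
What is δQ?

Let w = u + s = 554. δw = √(δu² + δs²) = √(1300 + 0.0361) = 36.0, so δw/w = 0.0650.
Q is then a monomial in w, r:
δQ/Q = √((δw/w)² + (2·δr/r)²) = √(0.00422 + 0.0178) = 0.149
Q = 17000, so δQ = 0.149 × 17000 = 2530.

2530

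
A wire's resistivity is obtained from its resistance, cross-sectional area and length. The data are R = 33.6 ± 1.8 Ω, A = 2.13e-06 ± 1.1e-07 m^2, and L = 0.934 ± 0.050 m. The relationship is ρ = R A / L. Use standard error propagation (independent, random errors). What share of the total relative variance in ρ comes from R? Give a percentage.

(δρ/ρ)² = (1·δR/R)² + (1·δA/A)² + (-1·δL/L)²
  R term: (1×0.0536)² = 0.00287
  A term: (1×0.0516)² = 0.00267
  L term: (-1×0.0535)² = 0.00287
Total = 0.00840. Share from R = 0.00287/0.00840 = 0.342.

34.2%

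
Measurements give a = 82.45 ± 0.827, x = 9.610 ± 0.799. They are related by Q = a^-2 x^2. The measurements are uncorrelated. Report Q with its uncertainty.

0.01359 ± 0.00228

Since Q is a product/quotient, work with relative uncertainties:
  (-2·δa/a)² = (-2×0.0100)² = 0.000402;  (2·δx/x)² = (2×0.0831)² = 0.0277
δQ/Q = √(0.0281) = 0.167
Q = 0.01359, so δQ = 0.167 × 0.01359 = 0.00228.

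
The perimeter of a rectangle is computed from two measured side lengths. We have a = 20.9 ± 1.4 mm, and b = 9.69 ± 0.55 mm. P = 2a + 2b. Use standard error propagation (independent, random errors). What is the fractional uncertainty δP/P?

0.0492

P is a linear combination, so absolute uncertainties add in quadrature:
  (2·δa)² = 7.84;  (2·δb)² = 1.21
δP = √(9.05) = 3.01 mm
P = 61.2 mm, so δP/P = 3.01/61.2 = 0.0492.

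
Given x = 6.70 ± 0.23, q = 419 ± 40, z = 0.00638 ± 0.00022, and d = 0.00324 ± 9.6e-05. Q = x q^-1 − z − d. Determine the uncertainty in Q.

0.00164

Let p = x·q^-1 = 0.0160. δp/p = √((1·δx/x)² + (-1·δq/q)²) = √(0.00118 + 0.00911) = 0.101, so δp = 0.00162.
Q = p − z − d: δQ = √(δp² + δz² + δd²) = √(2.63e-06 + 4.84e-08 + 9.22e-09) = 0.00164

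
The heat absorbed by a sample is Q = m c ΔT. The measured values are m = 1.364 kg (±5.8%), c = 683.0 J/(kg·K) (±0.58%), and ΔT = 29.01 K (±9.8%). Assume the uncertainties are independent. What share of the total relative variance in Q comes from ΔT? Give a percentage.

73.9%

(δQ/Q)² = (1·δm/m)² + (1·δc/c)² + (1·δΔT/ΔT)²
  m term: (1×0.0580)² = 0.00336
  c term: (1×0.00580)² = 3.36e-05
  ΔT term: (1×0.0980)² = 0.00960
Total = 0.0130. Share from ΔT = 0.00960/0.0130 = 0.739.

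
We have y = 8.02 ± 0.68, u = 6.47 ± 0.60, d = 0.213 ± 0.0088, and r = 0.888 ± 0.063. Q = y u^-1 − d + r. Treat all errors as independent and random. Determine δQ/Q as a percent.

Let p = y·u^-1 = 1.24. δp/p = √((1·δy/y)² + (-1·δu/u)²) = √(0.00719 + 0.00860) = 0.126, so δp = 0.156.
Q = p − d + r: δQ = √(δp² + δd² + δr²) = √(0.0243 + 7.74e-05 + 0.00397) = 0.168
Q = 1.91, so δQ/Q = 0.168/1.91 = 0.0879.

8.79%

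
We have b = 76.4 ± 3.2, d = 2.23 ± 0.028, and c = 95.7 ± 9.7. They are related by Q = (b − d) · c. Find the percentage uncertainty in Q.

Let u = b − d = 74.2. δu = √(δb² + δd²) = √(10.2 + 0.000784) = 3.20, so δu/u = 0.0431.
Q is then a monomial in u, c:
δQ/Q = √((δu/u)² + (1·δc/c)²) = √(0.00186 + 0.0103) = 0.110

11.0%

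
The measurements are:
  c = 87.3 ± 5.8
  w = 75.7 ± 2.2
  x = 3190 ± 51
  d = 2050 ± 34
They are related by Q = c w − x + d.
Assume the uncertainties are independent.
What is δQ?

Let p = c·w = 6610. δp/p = √((1·δc/c)² + (1·δw/w)²) = √(0.00441 + 0.000845) = 0.0725, so δp = 479.
Q = p − x + d: δQ = √(δp² + δx² + δd²) = √(2.3e+05 + 2600 + 1160) = 483

483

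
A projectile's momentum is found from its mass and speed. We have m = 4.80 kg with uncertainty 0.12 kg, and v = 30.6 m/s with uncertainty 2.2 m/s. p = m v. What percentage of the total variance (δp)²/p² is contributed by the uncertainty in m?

(δp/p)² = (1·δm/m)² + (1·δv/v)²
  m term: (1×0.0250)² = 0.000625
  v term: (1×0.0719)² = 0.00517
Total = 0.00579. Share from m = 0.000625/0.00579 = 0.108.

10.8%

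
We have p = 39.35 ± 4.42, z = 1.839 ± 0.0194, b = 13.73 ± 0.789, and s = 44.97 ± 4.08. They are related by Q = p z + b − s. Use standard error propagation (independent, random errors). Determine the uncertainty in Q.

9.16

Let w = p·z = 72.36. δw/w = √((1·δp/p)² + (1·δz/z)²) = √(0.0126 + 0.000111) = 0.113, so δw = 8.16.
Q = w + b − s: δQ = √(δw² + δb² + δs²) = √(66.7 + 0.623 + 16.6) = 9.16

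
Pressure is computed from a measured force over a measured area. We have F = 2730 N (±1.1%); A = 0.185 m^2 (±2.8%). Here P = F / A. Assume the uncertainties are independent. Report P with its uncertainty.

14800 ± 444 Pa

For a monomial P ∝ F, A^-1, fractional errors add in quadrature:
  (1·δF/F)² = (1×0.0110)² = 0.000121;  (-1·δA/A)² = (-1×0.0280)² = 0.000784
δP/P = √(0.000905) = 0.0301
P = 14800 Pa, so δP = 0.0301 × 14800 = 444 Pa.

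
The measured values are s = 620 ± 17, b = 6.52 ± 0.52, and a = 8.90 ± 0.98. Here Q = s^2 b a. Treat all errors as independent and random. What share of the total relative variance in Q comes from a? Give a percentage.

56.4%

(δQ/Q)² = (2·δs/s)² + (1·δb/b)² + (1·δa/a)²
  s term: (2×0.0274)² = 0.00301
  b term: (1×0.0798)² = 0.00636
  a term: (1×0.110)² = 0.0121
Total = 0.0215. Share from a = 0.0121/0.0215 = 0.564.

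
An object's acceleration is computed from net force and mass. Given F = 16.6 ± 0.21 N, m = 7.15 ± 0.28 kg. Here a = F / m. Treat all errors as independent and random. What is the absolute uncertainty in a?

Relative error in a monomial: (δa/a)² = Σ (nᵢ · δxᵢ/xᵢ)².
  (1·δF/F)² = (1×0.0127)² = 0.000160;  (-1·δm/m)² = (-1×0.0392)² = 0.00153
δa/a = √(0.00169) = 0.0412
a = 2.32 m/s^2, so δa = 0.0412 × 2.32 = 0.0955 m/s^2.

0.0955 m/s^2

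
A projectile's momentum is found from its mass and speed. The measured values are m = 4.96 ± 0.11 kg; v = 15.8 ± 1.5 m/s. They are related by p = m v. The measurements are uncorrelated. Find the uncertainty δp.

Relative error in a monomial: (δp/p)² = Σ (nᵢ · δxᵢ/xᵢ)².
  (1·δm/m)² = (1×0.0222)² = 0.000492;  (1·δv/v)² = (1×0.0949)² = 0.00901
δp/p = √(0.00950) = 0.0975
p = 78.4 kg·m/s, so δp = 0.0975 × 78.4 = 7.64 kg·m/s.

7.64 kg·m/s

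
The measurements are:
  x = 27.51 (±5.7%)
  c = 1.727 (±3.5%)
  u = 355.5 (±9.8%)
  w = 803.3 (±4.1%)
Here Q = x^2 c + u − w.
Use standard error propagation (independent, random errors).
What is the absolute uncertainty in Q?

Let p = x^2·c = 1307. δp/p = √((2·δx/x)² + (1·δc/c)²) = √(0.0130 + 0.00123) = 0.119, so δp = 156.
Q = p + u − w: δQ = √(δp² + δu² + δw²) = √(24300 + 1210 + 1080) = 163

163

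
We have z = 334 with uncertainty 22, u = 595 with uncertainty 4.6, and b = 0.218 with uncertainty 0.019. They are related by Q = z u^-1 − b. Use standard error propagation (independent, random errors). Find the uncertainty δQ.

Let p = z·u^-1 = 0.561. δp/p = √((1·δz/z)² + (-1·δu/u)²) = √(0.00434 + 5.98e-05) = 0.0663, so δp = 0.0372.
Q = p − b: δQ = √(δp² + δb²) = √(0.00139 + 0.000361) = 0.0418

0.0418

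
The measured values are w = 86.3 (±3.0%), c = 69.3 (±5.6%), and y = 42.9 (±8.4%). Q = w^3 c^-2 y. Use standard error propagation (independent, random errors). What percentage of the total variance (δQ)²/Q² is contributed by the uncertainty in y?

(δQ/Q)² = (3·δw/w)² + (-2·δc/c)² + (1·δy/y)²
  w term: (3×0.0300)² = 0.00810
  c term: (-2×0.0560)² = 0.0125
  y term: (1×0.0840)² = 0.00706
Total = 0.0277. Share from y = 0.00706/0.0277 = 0.255.

25.5%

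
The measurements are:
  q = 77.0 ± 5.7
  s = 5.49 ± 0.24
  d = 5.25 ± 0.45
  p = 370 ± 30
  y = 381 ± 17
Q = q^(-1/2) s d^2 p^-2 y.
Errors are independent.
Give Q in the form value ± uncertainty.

0.0480 ± 0.0118

For a monomial Q ∝ q^(-1/2), s, d^2, p^-2, y, fractional errors add in quadrature:
  (−½·δq/q)² = (-0.5×0.0740)² = 0.00137;  (1·δs/s)² = (1×0.0437)² = 0.00191;  (2·δd/d)² = (2×0.0857)² = 0.0294;  (-2·δp/p)² = (-2×0.0811)² = 0.0263;  (1·δy/y)² = (1×0.0446)² = 0.00199
δQ/Q = √(0.0610) = 0.247
Q = 0.0480, so δQ = 0.247 × 0.0480 = 0.0118.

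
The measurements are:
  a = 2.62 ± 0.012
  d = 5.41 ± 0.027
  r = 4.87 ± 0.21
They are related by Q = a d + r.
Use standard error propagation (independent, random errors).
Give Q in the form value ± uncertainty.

19.0 ± 0.231

Let p = a·d = 14.2. δp/p = √((1·δa/a)² + (1·δd/d)²) = √(2.1e-05 + 2.49e-05) = 0.00677, so δp = 0.0960.
Q = p + r: δQ = √(δp² + δr²) = √(0.00922 + 0.0441) = 0.231
Q = 19.0.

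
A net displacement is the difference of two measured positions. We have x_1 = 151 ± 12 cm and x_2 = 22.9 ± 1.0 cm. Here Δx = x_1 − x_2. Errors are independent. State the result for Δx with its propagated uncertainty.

Sums and differences: (δΔx)² = Σ (cᵢ δxᵢ)².
  (δx_1)² = 144;  (δx_2)² = 1.00
δΔx = √(145) = 12.0 cm
Δx = 128 cm.

128 ± 12.0 cm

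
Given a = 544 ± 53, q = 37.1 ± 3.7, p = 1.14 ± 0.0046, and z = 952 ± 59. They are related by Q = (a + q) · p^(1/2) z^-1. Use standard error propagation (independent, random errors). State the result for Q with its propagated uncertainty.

0.652 ± 0.0720

Let u = a + q = 581. δu = √(δa² + δq²) = √(2810 + 13.7) = 53.1, so δu/u = 0.0914.
Q is then a monomial in u, p, z:
δQ/Q = √((δu/u)² + (½·δp/p)² + (-1·δz/z)²) = √(0.00836 + 4.07e-06 + 0.00384) = 0.110
Q = 0.652, so δQ = 0.110 × 0.652 = 0.0720.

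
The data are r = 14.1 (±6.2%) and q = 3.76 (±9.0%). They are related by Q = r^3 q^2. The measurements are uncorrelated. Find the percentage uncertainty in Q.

Relative error in a monomial: (δQ/Q)² = Σ (nᵢ · δxᵢ/xᵢ)².
  (3·δr/r)² = (3×0.0620)² = 0.0346;  (2·δq/q)² = (2×0.0900)² = 0.0324
δQ/Q = √(0.0670) = 0.259

25.9%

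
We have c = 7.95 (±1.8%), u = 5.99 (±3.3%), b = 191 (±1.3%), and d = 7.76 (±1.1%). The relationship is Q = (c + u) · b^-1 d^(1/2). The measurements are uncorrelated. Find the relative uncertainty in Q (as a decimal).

Let w = c + u = 13.9. δw = √(δc² + δu²) = √(0.0205 + 0.0391) = 0.244, so δw/w = 0.0175.
Q is then a monomial in w, b, d:
δQ/Q = √((δw/w)² + (-1·δb/b)² + (½·δd/d)²) = √(0.000306 + 0.000169 + 3.03e-05) = 0.0225

0.0225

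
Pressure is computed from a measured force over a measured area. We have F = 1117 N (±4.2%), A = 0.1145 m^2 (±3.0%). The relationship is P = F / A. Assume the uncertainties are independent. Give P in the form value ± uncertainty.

9755 ± 504 Pa

Since P is a product/quotient, work with relative uncertainties:
  (1·δF/F)² = (1×0.0420)² = 0.00176;  (-1·δA/A)² = (-1×0.0300)² = 0.000900
δP/P = √(0.00266) = 0.0516
P = 9755 Pa, so δP = 0.0516 × 9755 = 504 Pa.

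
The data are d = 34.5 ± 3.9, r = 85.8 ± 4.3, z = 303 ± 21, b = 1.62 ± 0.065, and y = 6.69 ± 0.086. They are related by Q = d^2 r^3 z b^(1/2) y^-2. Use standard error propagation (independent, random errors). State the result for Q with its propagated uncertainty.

(6.48 ± 1.83) × 10^9

Products/powers → add relative errors in quadrature, weighted by exponent:
  (2·δd/d)² = (2×0.113)² = 0.0511;  (3·δr/r)² = (3×0.0501)² = 0.0226;  (1·δz/z)² = (1×0.0693)² = 0.00480;  (½·δb/b)² = (0.5×0.0401)² = 0.000402;  (-2·δy/y)² = (-2×0.0129)² = 0.000661
δQ/Q = √(0.0796) = 0.282
Q = 6.48e+09, so δQ = 0.282 × 6.48e+09 = 1.83e+09.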